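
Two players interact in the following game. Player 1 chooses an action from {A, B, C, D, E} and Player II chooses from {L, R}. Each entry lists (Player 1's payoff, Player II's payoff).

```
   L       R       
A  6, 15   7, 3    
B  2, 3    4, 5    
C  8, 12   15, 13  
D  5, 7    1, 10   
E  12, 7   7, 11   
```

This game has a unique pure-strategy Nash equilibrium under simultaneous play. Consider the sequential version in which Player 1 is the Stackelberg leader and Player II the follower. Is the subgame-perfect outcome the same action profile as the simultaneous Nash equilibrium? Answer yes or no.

Work backward from Player II's decision.
- A: Player II compares 15, 3 and picks L; Player 1 would get 6.
- B: Player II compares 3, 5 and picks R; Player 1 would get 4.
- C: Player II compares 12, 13 and picks R; Player 1 would get 15.
- D: Player II compares 7, 10 and picks R; Player 1 would get 1.
- E: Player II compares 7, 11 and picks R; Player 1 would get 7.
Among 6, 4, 15, 1, 7, the best is 15 at C. Subgame-perfect outcome: (C, R) with payoffs (15, 13).
Now find the simultaneous Nash equilibrium.
Player 1's best replies: L→E; R→C.
Player II's best replies: A→L; B→R; C→R; D→R; E→R.
Only (C, R) has each player best-responding; Nash payoffs (15, 13).
Sequential outcome (C, R) coincides with the Nash profile (C, R).

yes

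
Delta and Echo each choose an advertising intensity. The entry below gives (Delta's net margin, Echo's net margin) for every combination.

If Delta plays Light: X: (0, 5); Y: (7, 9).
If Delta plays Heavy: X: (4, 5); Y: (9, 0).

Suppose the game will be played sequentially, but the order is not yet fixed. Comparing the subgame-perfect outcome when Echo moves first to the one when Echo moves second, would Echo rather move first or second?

If Delta leads: Echo's best replies are Light→Y, Heavy→X; Delta's induced payoffs 7, 4; outcome (Light, Y), payoffs (7, 9).
If Echo leads: Delta's best replies are X→Heavy, Y→Heavy; Echo's induced payoffs 5, 0; outcome (Heavy, X), payoffs (4, 5).
Echo gets 5 moving first and 9 moving second, so Echo prefers to move second.

second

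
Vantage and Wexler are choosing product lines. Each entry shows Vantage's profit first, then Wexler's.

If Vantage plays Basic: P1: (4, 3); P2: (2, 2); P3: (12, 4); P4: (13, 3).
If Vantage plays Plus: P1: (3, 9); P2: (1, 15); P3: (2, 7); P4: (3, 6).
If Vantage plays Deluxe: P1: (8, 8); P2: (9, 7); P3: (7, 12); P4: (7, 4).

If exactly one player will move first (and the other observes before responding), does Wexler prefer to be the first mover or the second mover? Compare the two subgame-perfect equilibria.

first

If Vantage leads: Wexler's best replies are Basic→P3, Plus→P2, Deluxe→P3; Vantage's induced payoffs 12, 1, 7; outcome (Basic, P3), payoffs (12, 4).
If Wexler leads: Vantage's best replies are P1→Deluxe, P2→Deluxe, P3→Basic, P4→Basic; Wexler's induced payoffs 8, 7, 4, 3; outcome (Deluxe, P1), payoffs (8, 8).
Wexler gets 8 moving first and 4 moving second, so Wexler prefers to move first.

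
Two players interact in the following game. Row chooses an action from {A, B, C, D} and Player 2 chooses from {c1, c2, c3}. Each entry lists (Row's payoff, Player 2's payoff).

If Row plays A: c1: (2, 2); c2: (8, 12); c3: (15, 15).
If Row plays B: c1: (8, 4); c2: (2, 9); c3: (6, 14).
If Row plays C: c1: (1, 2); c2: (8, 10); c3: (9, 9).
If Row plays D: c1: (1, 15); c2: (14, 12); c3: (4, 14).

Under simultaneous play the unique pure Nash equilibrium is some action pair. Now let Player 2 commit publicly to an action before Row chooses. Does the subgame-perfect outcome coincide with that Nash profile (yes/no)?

Backward induction with Player 2 moving first.
- c1: BR = B, leader payoff 4.
- c2: BR = D, leader payoff 12.
- c3: BR = A, leader payoff 15.
Player 2's induced payoffs are 4, 12, 15, so Player 2 commits to c3. Subgame-perfect outcome: (A, c3) with payoffs (15, 15).
Now find the simultaneous Nash equilibrium.
Row's best replies: c1→B; c2→D; c3→A.
Player 2's best replies: A→c3; B→c3; C→c2; D→c1.
Only (A, c3) has each player best-responding; Nash payoffs (15, 15).
Sequential outcome (A, c3) coincides with the Nash profile (A, c3).

yes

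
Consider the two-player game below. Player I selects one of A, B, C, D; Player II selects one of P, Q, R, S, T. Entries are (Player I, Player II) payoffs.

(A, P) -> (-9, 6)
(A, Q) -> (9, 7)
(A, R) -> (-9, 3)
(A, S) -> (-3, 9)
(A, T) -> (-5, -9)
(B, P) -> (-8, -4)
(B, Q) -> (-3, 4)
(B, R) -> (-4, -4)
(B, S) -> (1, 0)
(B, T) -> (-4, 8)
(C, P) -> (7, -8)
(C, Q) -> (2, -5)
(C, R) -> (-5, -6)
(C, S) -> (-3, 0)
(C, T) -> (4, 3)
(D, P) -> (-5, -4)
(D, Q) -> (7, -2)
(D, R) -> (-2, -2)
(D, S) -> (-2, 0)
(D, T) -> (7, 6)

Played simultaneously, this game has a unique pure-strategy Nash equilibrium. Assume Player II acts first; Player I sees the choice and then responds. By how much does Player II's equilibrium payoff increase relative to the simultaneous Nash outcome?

1

Backward induction with Player II moving first.
- P → Player I plays C (best of -9, -8, 7, -5); Player II gets -8.
- Q → Player I plays A (best of 9, -3, 2, 7); Player II gets 7.
- R → Player I plays D (best of -9, -4, -5, -2); Player II gets -2.
- S → Player I plays B (best of -3, 1, -3, -2); Player II gets 0.
- T → Player I plays D (best of -5, -4, 4, 7); Player II gets 6.
Among -8, 7, -2, 0, 6, the best is 7 at Q. Subgame-perfect outcome: (A, Q) with payoffs (9, 7).
For the simultaneous game, intersect best replies.
Player I's best replies: P→C; Q→A; R→D; S→B; T→D.
Player II's best replies: A→S; B→T; C→T; D→T.
The unique mutual best reply is (D, T), giving (7, 6).
Player II's commitment gain: 7 − 6 = 1.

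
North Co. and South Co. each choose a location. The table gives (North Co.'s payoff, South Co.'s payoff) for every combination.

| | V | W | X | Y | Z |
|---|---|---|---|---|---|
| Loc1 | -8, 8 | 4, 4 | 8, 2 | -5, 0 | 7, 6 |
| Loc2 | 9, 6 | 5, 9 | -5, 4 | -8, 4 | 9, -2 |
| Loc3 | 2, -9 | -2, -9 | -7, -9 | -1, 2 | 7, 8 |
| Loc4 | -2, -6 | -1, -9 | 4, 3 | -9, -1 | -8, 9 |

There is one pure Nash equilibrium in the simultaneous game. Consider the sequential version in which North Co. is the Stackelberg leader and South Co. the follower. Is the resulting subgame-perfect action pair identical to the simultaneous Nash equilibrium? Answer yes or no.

Work backward from South Co.'s decision.
- Loc1: South Co. compares 8, 4, 2, 0, 6 and picks V; North Co. would get -8.
- Loc2: South Co. compares 6, 9, 4, 4, -2 and picks W; North Co. would get 5.
- Loc3: South Co. compares -9, -9, -9, 2, 8 and picks Z; North Co. would get 7.
- Loc4: South Co. compares -6, -9, 3, -1, 9 and picks Z; North Co. would get -8.
Maximizing over -8, 5, 7, -8, North Co. chooses Loc3. Subgame-perfect outcome: (Loc3, Z) with payoffs (7, 8).
Now find the simultaneous Nash equilibrium.
North Co.'s best replies: V→Loc2; W→Loc2; X→Loc1; Y→Loc3; Z→Loc2.
South Co.'s best replies: Loc1→V; Loc2→W; Loc3→Z; Loc4→Z.
Only (Loc2, W) has each player best-responding; Nash payoffs (5, 9).
Sequential outcome (Loc3, Z) differs from the Nash profile (Loc2, W).

no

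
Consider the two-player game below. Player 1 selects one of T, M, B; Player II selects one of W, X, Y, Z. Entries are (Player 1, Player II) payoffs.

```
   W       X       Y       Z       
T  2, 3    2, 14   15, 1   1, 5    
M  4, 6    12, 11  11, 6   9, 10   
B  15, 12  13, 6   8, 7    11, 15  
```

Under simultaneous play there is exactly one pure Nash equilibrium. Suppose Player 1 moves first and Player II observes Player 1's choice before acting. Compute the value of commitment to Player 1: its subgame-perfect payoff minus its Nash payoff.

Work backward from Player II's decision.
- T: BR = X, leader payoff 2.
- M: BR = X, leader payoff 12.
- B: BR = Z, leader payoff 11.
Maximizing over 2, 12, 11, Player 1 chooses M. Subgame-perfect outcome: (M, X) with payoffs (12, 11).
Under simultaneous play:
Player 1's best replies: W→B; X→B; Y→T; Z→B.
Player II's best replies: T→X; M→X; B→Z.
The unique mutual best reply is (B, Z), giving (11, 15).
Player 1's commitment gain: 12 − 11 = 1.

1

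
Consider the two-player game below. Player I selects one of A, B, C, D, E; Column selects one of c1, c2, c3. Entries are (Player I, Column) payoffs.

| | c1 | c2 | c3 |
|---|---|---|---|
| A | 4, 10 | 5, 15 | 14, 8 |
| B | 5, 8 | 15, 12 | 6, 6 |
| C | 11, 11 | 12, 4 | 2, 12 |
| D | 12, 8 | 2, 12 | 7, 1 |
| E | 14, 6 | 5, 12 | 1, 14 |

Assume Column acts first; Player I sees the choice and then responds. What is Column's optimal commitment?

Player I best-responds to each possible Column move:
- c1: BR = E, leader payoff 6.
- c2: BR = B, leader payoff 12.
- c3: BR = A, leader payoff 8.
Column's induced payoffs are 6, 12, 8, so Column commits to c2. Subgame-perfect outcome: (B, c2) with payoffs (15, 12).

c2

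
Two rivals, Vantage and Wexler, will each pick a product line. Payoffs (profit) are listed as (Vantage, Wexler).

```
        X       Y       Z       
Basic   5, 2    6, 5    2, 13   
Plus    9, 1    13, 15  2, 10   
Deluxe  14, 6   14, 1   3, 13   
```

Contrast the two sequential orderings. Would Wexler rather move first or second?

second

If Vantage leads: Wexler's best replies are Basic→Z, Plus→Y, Deluxe→Z; Vantage's induced payoffs 2, 13, 3; outcome (Plus, Y), payoffs (13, 15).
If Wexler leads: Vantage's best replies are X→Deluxe, Y→Deluxe, Z→Deluxe; Wexler's induced payoffs 6, 1, 13; outcome (Deluxe, Z), payoffs (3, 13).
Wexler gets 13 moving first and 15 moving second, so Wexler prefers to move second.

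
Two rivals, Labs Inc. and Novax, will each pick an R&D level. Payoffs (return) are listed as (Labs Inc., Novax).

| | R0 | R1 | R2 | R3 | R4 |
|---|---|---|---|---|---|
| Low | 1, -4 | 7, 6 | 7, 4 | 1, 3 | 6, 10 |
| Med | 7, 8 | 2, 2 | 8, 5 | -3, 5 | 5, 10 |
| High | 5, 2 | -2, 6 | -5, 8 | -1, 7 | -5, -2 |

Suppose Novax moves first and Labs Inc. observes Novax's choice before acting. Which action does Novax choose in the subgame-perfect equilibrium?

R4

Work backward from Labs Inc.'s decision.
- R0: Labs Inc. compares 1, 7, 5 and picks Med; Novax would get 8.
- R1: Labs Inc. compares 7, 2, -2 and picks Low; Novax would get 6.
- R2: Labs Inc. compares 7, 8, -5 and picks Med; Novax would get 5.
- R3: Labs Inc. compares 1, -3, -1 and picks Low; Novax would get 3.
- R4: Labs Inc. compares 6, 5, -5 and picks Low; Novax would get 10.
Among 8, 6, 5, 3, 10, the best is 10 at R4. Subgame-perfect outcome: (Low, R4) with payoffs (6, 10).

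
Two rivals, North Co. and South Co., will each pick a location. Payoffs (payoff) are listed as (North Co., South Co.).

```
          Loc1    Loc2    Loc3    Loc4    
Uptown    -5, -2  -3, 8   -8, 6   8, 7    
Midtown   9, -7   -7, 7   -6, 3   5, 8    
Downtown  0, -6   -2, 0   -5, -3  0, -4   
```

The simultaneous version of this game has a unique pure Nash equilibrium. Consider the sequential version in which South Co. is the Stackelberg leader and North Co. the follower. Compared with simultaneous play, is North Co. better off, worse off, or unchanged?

North Co. best-responds to each possible South Co. move:
- Loc1 → North Co. plays Midtown (best of -5, 9, 0); South Co. gets -7.
- Loc2 → North Co. plays Downtown (best of -3, -7, -2); South Co. gets 0.
- Loc3 → North Co. plays Downtown (best of -8, -6, -5); South Co. gets -3.
- Loc4 → North Co. plays Uptown (best of 8, 5, 0); South Co. gets 7.
South Co.'s induced payoffs are -7, 0, -3, 7, so South Co. commits to Loc4. Subgame-perfect outcome: (Uptown, Loc4) with payoffs (8, 7).
Now find the simultaneous Nash equilibrium.
North Co.'s best replies: Loc1→Midtown; Loc2→Downtown; Loc3→Downtown; Loc4→Uptown.
South Co.'s best replies: Uptown→Loc2; Midtown→Loc4; Downtown→Loc2.
Only (Downtown, Loc2) has each player best-responding; Nash payoffs (-2, 0).
North Co. earns 8 sequentially versus -2 at the Nash outcome: better off.

better off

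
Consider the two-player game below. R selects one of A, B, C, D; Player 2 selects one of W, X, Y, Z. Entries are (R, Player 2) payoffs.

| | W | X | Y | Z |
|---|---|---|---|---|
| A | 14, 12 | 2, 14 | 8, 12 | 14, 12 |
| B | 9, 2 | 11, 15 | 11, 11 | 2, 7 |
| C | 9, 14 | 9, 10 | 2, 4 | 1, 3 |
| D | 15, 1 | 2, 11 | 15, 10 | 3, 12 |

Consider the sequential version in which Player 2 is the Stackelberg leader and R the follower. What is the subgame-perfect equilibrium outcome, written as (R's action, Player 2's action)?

R best-responds to each possible Player 2 move:
- W → R plays D (best of 14, 9, 9, 15); Player 2 gets 1.
- X → R plays B (best of 2, 11, 9, 2); Player 2 gets 15.
- Y → R plays D (best of 8, 11, 2, 15); Player 2 gets 10.
- Z → R plays A (best of 14, 2, 1, 3); Player 2 gets 12.
Among 1, 15, 10, 12, the best is 15 at X. Subgame-perfect outcome: (B, X) with payoffs (11, 15).

(B, X)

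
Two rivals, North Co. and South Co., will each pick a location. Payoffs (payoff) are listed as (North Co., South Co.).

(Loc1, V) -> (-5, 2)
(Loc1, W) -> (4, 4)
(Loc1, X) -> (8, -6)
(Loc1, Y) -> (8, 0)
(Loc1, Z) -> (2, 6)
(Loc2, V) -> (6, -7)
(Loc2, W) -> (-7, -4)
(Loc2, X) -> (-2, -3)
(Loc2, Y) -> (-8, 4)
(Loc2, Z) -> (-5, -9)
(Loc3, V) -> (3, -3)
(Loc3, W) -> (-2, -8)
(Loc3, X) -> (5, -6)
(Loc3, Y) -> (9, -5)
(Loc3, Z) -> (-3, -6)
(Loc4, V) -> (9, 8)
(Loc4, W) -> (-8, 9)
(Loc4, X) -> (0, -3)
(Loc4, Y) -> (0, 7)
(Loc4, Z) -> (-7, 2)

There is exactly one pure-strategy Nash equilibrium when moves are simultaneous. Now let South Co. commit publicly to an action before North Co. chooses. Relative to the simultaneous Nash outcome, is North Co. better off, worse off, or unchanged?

Work backward from North Co.'s decision.
- V → North Co. plays Loc4 (best of -5, 6, 3, 9); South Co. gets 8.
- W → North Co. plays Loc1 (best of 4, -7, -2, -8); South Co. gets 4.
- X → North Co. plays Loc1 (best of 8, -2, 5, 0); South Co. gets -6.
- Y → North Co. plays Loc3 (best of 8, -8, 9, 0); South Co. gets -5.
- Z → North Co. plays Loc1 (best of 2, -5, -3, -7); South Co. gets 6.
Maximizing over 8, 4, -6, -5, 6, South Co. chooses V. Subgame-perfect outcome: (Loc4, V) with payoffs (9, 8).
Now find the simultaneous Nash equilibrium.
North Co.'s best replies: V→Loc4; W→Loc1; X→Loc1; Y→Loc3; Z→Loc1.
South Co.'s best replies: Loc1→Z; Loc2→Y; Loc3→V; Loc4→W.
The unique mutual best reply is (Loc1, Z), giving (2, 6).
North Co. earns 9 sequentially versus 2 at the Nash outcome: better off.

better off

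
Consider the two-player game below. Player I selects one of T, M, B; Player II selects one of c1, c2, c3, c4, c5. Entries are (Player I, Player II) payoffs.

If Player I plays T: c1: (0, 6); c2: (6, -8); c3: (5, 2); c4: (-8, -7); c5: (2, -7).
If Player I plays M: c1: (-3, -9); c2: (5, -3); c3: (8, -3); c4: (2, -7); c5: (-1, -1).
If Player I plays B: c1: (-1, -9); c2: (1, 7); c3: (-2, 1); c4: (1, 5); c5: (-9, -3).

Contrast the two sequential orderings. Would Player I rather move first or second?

first

If Player I leads: Player II's best replies are T→c1, M→c5, B→c2; Player I's induced payoffs 0, -1, 1; outcome (B, c2), payoffs (1, 7).
If Player II leads: Player I's best replies are c1→T, c2→T, c3→M, c4→M, c5→T; Player II's induced payoffs 6, -8, -3, -7, -7; outcome (T, c1), payoffs (0, 6).
Player I gets 1 moving first and 0 moving second, so Player I prefers to move first.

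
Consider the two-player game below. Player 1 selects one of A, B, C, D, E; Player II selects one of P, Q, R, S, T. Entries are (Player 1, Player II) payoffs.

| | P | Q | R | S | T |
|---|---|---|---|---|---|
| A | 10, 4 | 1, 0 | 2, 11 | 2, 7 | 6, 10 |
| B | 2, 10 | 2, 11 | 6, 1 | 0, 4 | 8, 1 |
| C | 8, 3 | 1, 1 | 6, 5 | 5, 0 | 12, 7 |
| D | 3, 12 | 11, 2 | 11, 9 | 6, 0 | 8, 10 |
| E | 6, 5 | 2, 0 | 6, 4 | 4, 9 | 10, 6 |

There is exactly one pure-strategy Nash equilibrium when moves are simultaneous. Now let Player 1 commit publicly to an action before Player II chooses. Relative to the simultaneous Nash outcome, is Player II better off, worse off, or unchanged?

unchanged

Work backward from Player II's decision.
- A: Player II compares 4, 0, 11, 7, 10 and picks R; Player 1 would get 2.
- B: Player II compares 10, 11, 1, 4, 1 and picks Q; Player 1 would get 2.
- C: Player II compares 3, 1, 5, 0, 7 and picks T; Player 1 would get 12.
- D: Player II compares 12, 2, 9, 0, 10 and picks P; Player 1 would get 3.
- E: Player II compares 5, 0, 4, 9, 6 and picks S; Player 1 would get 4.
Player 1's induced payoffs are 2, 2, 12, 3, 4, so Player 1 commits to C. Subgame-perfect outcome: (C, T) with payoffs (12, 7).
For the simultaneous game, intersect best replies.
Player 1's best replies: P→A; Q→D; R→D; S→D; T→C.
Player II's best replies: A→R; B→Q; C→T; D→P; E→S.
The unique mutual best reply is (C, T), giving (12, 7).
Player II earns 7 sequentially versus 7 at the Nash outcome: unchanged.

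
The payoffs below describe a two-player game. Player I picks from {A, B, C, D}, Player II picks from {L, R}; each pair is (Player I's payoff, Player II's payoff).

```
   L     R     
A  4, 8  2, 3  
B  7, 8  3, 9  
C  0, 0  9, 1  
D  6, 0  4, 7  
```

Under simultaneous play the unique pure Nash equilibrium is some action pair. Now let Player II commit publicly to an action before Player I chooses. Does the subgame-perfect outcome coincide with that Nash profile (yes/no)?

Backward induction with Player II moving first.
- L: BR = B, leader payoff 8.
- R: BR = C, leader payoff 1.
Player II's induced payoffs are 8, 1, so Player II commits to L. Subgame-perfect outcome: (B, L) with payoffs (7, 8).
Now find the simultaneous Nash equilibrium.
Player I's best replies: L→B; R→C.
Player II's best replies: A→L; B→R; C→R; D→R.
The unique mutual best reply is (C, R), giving (9, 1).
Sequential outcome (B, L) differs from the Nash profile (C, R).

no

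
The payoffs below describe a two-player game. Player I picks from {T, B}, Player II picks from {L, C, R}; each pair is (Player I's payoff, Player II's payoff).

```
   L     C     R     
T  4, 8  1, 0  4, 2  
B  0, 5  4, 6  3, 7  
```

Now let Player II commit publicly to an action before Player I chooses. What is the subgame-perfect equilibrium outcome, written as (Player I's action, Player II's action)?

(T, L)

Work backward from Player I's decision.
- L: BR = T, leader payoff 8.
- C: BR = B, leader payoff 6.
- R: BR = T, leader payoff 2.
Maximizing over 8, 6, 2, Player II chooses L. Subgame-perfect outcome: (T, L) with payoffs (4, 8).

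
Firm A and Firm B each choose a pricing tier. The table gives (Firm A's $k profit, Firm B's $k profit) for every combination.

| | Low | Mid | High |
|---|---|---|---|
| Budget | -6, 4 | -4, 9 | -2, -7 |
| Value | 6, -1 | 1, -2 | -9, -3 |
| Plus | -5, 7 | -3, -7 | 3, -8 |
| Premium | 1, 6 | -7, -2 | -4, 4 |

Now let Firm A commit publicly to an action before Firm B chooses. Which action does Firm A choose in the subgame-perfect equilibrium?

Backward induction with Firm A moving first.
- Budget: Firm B compares 4, 9, -7 and picks Mid; Firm A would get -4.
- Value: Firm B compares -1, -2, -3 and picks Low; Firm A would get 6.
- Plus: Firm B compares 7, -7, -8 and picks Low; Firm A would get -5.
- Premium: Firm B compares 6, -2, 4 and picks Low; Firm A would get 1.
Maximizing over -4, 6, -5, 1, Firm A chooses Value. Subgame-perfect outcome: (Value, Low) with payoffs (6, -1).

Value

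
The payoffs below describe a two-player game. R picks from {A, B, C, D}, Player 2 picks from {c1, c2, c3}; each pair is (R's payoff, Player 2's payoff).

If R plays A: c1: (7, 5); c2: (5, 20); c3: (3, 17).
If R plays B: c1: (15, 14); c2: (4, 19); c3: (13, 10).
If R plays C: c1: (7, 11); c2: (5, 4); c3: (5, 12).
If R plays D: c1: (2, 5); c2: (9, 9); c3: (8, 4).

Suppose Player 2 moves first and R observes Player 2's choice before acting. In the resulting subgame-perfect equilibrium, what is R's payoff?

Solve by backward induction (Player 2 leads).
- c1: R compares 7, 15, 7, 2 and picks B; Player 2 would get 14.
- c2: R compares 5, 4, 5, 9 and picks D; Player 2 would get 9.
- c3: R compares 3, 13, 5, 8 and picks B; Player 2 would get 10.
Player 2's induced payoffs are 14, 9, 10, so Player 2 commits to c1. Subgame-perfect outcome: (B, c1) with payoffs (15, 14).

15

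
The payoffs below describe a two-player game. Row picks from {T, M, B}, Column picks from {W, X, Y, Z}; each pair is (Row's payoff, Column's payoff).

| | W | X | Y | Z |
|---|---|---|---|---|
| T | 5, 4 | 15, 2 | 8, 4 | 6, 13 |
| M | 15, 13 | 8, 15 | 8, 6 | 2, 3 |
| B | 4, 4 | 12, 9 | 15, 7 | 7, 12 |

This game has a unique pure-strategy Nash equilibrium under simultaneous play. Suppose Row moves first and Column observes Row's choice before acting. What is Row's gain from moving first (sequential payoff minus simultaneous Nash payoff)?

1

Column best-responds to each possible Row move:
- T: Column compares 4, 2, 4, 13 and picks Z; Row would get 6.
- M: Column compares 13, 15, 6, 3 and picks X; Row would get 8.
- B: Column compares 4, 9, 7, 12 and picks Z; Row would get 7.
Among 6, 8, 7, the best is 8 at M. Subgame-perfect outcome: (M, X) with payoffs (8, 15).
Under simultaneous play:
Row's best replies: W→M; X→T; Y→B; Z→B.
Column's best replies: T→Z; M→X; B→Z.
The unique mutual best reply is (B, Z), giving (7, 12).
Row's commitment gain: 8 − 7 = 1.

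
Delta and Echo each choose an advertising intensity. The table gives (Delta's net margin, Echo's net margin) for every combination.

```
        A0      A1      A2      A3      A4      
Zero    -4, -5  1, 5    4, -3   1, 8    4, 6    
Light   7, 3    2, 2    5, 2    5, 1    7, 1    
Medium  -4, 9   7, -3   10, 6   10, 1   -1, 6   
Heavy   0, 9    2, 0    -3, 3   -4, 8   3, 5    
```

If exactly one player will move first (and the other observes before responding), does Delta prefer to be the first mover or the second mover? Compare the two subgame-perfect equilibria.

second

If Delta leads: Echo's best replies are Zero→A3, Light→A0, Medium→A0, Heavy→A0; Delta's induced payoffs 1, 7, -4, 0; outcome (Light, A0), payoffs (7, 3).
If Echo leads: Delta's best replies are A0→Light, A1→Medium, A2→Medium, A3→Medium, A4→Light; Echo's induced payoffs 3, -3, 6, 1, 1; outcome (Medium, A2), payoffs (10, 6).
Delta gets 7 moving first and 10 moving second, so Delta prefers to move second.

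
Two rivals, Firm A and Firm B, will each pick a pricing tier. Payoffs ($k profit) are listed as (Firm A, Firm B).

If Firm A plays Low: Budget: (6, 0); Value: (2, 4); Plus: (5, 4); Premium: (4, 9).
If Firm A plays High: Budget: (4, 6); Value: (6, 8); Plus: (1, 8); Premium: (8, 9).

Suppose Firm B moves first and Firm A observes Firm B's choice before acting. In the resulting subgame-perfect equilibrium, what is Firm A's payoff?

8

Backward induction with Firm B moving first.
- Budget: Firm A compares 6, 4 and picks Low; Firm B would get 0.
- Value: Firm A compares 2, 6 and picks High; Firm B would get 8.
- Plus: Firm A compares 5, 1 and picks Low; Firm B would get 4.
- Premium: Firm A compares 4, 8 and picks High; Firm B would get 9.
Firm B's induced payoffs are 0, 8, 4, 9, so Firm B commits to Premium. Subgame-perfect outcome: (High, Premium) with payoffs (8, 9).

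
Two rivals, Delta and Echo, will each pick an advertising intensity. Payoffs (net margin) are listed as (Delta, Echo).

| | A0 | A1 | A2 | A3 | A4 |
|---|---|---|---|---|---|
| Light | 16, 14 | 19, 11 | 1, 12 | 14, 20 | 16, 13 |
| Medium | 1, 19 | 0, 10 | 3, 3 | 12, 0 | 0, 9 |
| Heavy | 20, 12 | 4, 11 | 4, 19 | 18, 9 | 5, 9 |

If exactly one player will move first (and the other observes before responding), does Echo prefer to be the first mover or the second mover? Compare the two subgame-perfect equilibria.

If Delta leads: Echo's best replies are Light→A3, Medium→A0, Heavy→A2; Delta's induced payoffs 14, 1, 4; outcome (Light, A3), payoffs (14, 20).
If Echo leads: Delta's best replies are A0→Heavy, A1→Light, A2→Heavy, A3→Heavy, A4→Light; Echo's induced payoffs 12, 11, 19, 9, 13; outcome (Heavy, A2), payoffs (4, 19).
Echo gets 19 moving first and 20 moving second, so Echo prefers to move second.

second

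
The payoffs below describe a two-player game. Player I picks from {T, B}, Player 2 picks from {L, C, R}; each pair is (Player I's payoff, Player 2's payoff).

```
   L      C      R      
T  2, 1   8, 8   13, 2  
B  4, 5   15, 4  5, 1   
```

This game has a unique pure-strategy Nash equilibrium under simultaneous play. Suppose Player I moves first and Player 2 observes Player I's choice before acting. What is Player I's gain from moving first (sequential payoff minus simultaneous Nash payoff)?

4

Player 2 best-responds to each possible Player I move:
- T: BR = C, leader payoff 8.
- B: BR = L, leader payoff 4.
Maximizing over 8, 4, Player I chooses T. Subgame-perfect outcome: (T, C) with payoffs (8, 8).
Under simultaneous play:
Player I's best replies: L→B; C→B; R→T.
Player 2's best replies: T→C; B→L.
Only (B, L) has each player best-responding; Nash payoffs (4, 5).
Player I's commitment gain: 8 − 4 = 4.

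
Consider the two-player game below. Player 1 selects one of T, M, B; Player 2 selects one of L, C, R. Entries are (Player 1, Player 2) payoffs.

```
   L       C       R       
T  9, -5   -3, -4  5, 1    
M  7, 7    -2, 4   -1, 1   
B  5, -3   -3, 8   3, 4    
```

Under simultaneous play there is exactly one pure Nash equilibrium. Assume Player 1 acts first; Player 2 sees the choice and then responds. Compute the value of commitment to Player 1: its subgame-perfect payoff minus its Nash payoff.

2

Work backward from Player 2's decision.
- T → Player 2 plays R (best of -5, -4, 1); Player 1 gets 5.
- M → Player 2 plays L (best of 7, 4, 1); Player 1 gets 7.
- B → Player 2 plays C (best of -3, 8, 4); Player 1 gets -3.
Player 1's induced payoffs are 5, 7, -3, so Player 1 commits to M. Subgame-perfect outcome: (M, L) with payoffs (7, 7).
Now find the simultaneous Nash equilibrium.
Player 1's best replies: L→T; C→M; R→T.
Player 2's best replies: T→R; M→L; B→C.
Only (T, R) has each player best-responding; Nash payoffs (5, 1).
Player 1's commitment gain: 7 − 5 = 2.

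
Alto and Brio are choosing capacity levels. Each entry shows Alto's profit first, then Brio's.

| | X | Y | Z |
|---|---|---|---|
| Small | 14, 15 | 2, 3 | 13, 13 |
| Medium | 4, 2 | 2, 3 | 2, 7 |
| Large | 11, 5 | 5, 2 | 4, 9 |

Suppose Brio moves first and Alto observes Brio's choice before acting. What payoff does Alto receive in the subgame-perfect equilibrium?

Solve by backward induction (Brio leads).
- X → Alto plays Small (best of 14, 4, 11); Brio gets 15.
- Y → Alto plays Large (best of 2, 2, 5); Brio gets 2.
- Z → Alto plays Small (best of 13, 2, 4); Brio gets 13.
Brio's induced payoffs are 15, 2, 13, so Brio commits to X. Subgame-perfect outcome: (Small, X) with payoffs (14, 15).

14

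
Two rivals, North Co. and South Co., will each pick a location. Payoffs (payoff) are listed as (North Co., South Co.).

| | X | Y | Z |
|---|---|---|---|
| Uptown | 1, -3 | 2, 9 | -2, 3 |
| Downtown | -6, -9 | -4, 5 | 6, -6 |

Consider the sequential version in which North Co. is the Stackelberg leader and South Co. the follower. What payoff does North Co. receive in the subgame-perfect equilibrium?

Solve by backward induction (North Co. leads).
- Uptown: South Co. compares -3, 9, 3 and picks Y; North Co. would get 2.
- Downtown: South Co. compares -9, 5, -6 and picks Y; North Co. would get -4.
North Co.'s induced payoffs are 2, -4, so North Co. commits to Uptown. Subgame-perfect outcome: (Uptown, Y) with payoffs (2, 9).

2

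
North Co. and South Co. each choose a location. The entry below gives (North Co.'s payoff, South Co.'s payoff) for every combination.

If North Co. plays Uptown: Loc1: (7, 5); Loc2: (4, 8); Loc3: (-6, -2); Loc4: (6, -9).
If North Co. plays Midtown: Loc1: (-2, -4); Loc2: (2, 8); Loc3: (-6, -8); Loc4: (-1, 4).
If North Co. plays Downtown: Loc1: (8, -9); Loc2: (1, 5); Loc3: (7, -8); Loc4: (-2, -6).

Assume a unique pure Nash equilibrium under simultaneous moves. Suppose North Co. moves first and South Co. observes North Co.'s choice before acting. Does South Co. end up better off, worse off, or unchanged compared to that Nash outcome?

unchanged

Work backward from South Co.'s decision.
- Uptown: BR = Loc2, leader payoff 4.
- Midtown: BR = Loc2, leader payoff 2.
- Downtown: BR = Loc2, leader payoff 1.
Maximizing over 4, 2, 1, North Co. chooses Uptown. Subgame-perfect outcome: (Uptown, Loc2) with payoffs (4, 8).
Now find the simultaneous Nash equilibrium.
North Co.'s best replies: Loc1→Downtown; Loc2→Uptown; Loc3→Downtown; Loc4→Uptown.
South Co.'s best replies: Uptown→Loc2; Midtown→Loc2; Downtown→Loc2.
Only (Uptown, Loc2) has each player best-responding; Nash payoffs (4, 8).
South Co. earns 8 sequentially versus 8 at the Nash outcome: unchanged.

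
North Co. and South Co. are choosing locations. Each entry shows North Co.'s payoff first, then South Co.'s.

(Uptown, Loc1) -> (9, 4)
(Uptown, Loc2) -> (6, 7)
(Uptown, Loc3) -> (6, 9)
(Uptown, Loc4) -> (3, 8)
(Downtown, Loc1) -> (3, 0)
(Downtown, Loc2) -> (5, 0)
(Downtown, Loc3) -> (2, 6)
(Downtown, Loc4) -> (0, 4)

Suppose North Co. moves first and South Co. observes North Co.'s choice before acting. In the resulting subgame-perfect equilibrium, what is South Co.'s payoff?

Work backward from South Co.'s decision.
- Uptown: South Co. compares 4, 7, 9, 8 and picks Loc3; North Co. would get 6.
- Downtown: South Co. compares 0, 0, 6, 4 and picks Loc3; North Co. would get 2.
Maximizing over 6, 2, North Co. chooses Uptown. Subgame-perfect outcome: (Uptown, Loc3) with payoffs (6, 9).

9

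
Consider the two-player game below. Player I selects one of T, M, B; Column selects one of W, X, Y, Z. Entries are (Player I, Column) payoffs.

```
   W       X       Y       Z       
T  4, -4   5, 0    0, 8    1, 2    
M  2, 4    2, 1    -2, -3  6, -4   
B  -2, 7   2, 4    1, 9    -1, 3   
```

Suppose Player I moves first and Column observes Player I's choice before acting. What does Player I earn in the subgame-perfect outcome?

2

Backward induction with Player I moving first.
- T: BR = Y, leader payoff 0.
- M: BR = W, leader payoff 2.
- B: BR = Y, leader payoff 1.
Among 0, 2, 1, the best is 2 at M. Subgame-perfect outcome: (M, W) with payoffs (2, 4).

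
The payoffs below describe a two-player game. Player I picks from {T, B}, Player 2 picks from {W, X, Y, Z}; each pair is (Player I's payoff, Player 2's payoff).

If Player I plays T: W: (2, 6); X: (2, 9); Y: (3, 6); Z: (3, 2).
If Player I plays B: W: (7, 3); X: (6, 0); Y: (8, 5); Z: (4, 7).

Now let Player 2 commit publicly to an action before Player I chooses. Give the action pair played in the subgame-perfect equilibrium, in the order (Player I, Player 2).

Backward induction with Player 2 moving first.
- W: Player I compares 2, 7 and picks B; Player 2 would get 3.
- X: Player I compares 2, 6 and picks B; Player 2 would get 0.
- Y: Player I compares 3, 8 and picks B; Player 2 would get 5.
- Z: Player I compares 3, 4 and picks B; Player 2 would get 7.
Among 3, 0, 5, 7, the best is 7 at Z. Subgame-perfect outcome: (B, Z) with payoffs (4, 7).

(B, Z)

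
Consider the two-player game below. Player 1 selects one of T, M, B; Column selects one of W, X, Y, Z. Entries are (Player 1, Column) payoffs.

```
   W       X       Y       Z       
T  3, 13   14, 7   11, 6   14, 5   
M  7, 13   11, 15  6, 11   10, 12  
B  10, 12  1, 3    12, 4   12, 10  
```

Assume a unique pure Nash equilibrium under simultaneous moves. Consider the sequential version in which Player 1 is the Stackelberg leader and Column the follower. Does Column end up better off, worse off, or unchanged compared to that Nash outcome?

Backward induction with Player 1 moving first.
- T: BR = W, leader payoff 3.
- M: BR = X, leader payoff 11.
- B: BR = W, leader payoff 10.
Among 3, 11, 10, the best is 11 at M. Subgame-perfect outcome: (M, X) with payoffs (11, 15).
Under simultaneous play:
Player 1's best replies: W→B; X→T; Y→B; Z→T.
Column's best replies: T→W; M→X; B→W.
The unique mutual best reply is (B, W), giving (10, 12).
Column earns 15 sequentially versus 12 at the Nash outcome: better off.

better off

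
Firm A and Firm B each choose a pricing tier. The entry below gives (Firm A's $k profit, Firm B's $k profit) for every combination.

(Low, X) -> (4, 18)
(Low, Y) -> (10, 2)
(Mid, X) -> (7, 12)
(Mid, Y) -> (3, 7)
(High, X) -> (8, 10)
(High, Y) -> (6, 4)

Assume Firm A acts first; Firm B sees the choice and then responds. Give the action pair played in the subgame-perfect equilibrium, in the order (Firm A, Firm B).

(High, X)

Backward induction with Firm A moving first.
- Low: BR = X, leader payoff 4.
- Mid: BR = X, leader payoff 7.
- High: BR = X, leader payoff 8.
Firm A's induced payoffs are 4, 7, 8, so Firm A commits to High. Subgame-perfect outcome: (High, X) with payoffs (8, 10).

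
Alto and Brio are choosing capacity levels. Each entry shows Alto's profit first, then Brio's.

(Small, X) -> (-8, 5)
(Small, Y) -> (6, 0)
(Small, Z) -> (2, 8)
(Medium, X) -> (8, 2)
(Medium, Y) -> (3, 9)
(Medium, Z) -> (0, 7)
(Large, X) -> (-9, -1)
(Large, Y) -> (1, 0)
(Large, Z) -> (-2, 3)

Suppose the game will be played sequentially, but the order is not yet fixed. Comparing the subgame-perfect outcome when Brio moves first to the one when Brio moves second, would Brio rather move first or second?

second

If Alto leads: Brio's best replies are Small→Z, Medium→Y, Large→Z; Alto's induced payoffs 2, 3, -2; outcome (Medium, Y), payoffs (3, 9).
If Brio leads: Alto's best replies are X→Medium, Y→Small, Z→Small; Brio's induced payoffs 2, 0, 8; outcome (Small, Z), payoffs (2, 8).
Brio gets 8 moving first and 9 moving second, so Brio prefers to move second.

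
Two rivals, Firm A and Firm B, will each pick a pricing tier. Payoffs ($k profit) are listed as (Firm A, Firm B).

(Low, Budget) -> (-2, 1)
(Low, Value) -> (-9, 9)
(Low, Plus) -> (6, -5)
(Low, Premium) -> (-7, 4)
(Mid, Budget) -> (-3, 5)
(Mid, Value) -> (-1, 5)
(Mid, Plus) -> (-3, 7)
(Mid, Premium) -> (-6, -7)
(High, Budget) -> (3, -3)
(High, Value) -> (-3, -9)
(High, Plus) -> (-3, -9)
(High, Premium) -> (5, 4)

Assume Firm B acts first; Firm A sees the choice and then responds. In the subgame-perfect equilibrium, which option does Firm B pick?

Backward induction with Firm B moving first.
- Budget → Firm A plays High (best of -2, -3, 3); Firm B gets -3.
- Value → Firm A plays Mid (best of -9, -1, -3); Firm B gets 5.
- Plus → Firm A plays Low (best of 6, -3, -3); Firm B gets -5.
- Premium → Firm A plays High (best of -7, -6, 5); Firm B gets 4.
Among -3, 5, -5, 4, the best is 5 at Value. Subgame-perfect outcome: (Mid, Value) with payoffs (-1, 5).

Value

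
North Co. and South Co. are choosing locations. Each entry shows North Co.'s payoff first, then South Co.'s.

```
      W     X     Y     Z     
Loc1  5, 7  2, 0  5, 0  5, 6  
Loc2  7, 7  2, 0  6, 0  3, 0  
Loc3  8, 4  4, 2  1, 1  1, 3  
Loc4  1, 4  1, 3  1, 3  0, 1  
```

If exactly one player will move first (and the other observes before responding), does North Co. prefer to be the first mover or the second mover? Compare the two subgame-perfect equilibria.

first

If North Co. leads: South Co.'s best replies are Loc1→W, Loc2→W, Loc3→W, Loc4→W; North Co.'s induced payoffs 5, 7, 8, 1; outcome (Loc3, W), payoffs (8, 4).
If South Co. leads: North Co.'s best replies are W→Loc3, X→Loc3, Y→Loc2, Z→Loc1; South Co.'s induced payoffs 4, 2, 0, 6; outcome (Loc1, Z), payoffs (5, 6).
North Co. gets 8 moving first and 5 moving second, so North Co. prefers to move first.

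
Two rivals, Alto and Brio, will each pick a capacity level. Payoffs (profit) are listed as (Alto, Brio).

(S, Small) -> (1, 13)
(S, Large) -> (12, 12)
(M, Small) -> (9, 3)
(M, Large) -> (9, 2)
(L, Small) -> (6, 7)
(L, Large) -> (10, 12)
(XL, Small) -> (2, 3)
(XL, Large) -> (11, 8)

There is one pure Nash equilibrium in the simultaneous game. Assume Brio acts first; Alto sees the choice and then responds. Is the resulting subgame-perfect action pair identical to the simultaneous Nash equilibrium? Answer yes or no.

Backward induction with Brio moving first.
- Small: BR = M, leader payoff 3.
- Large: BR = S, leader payoff 12.
Maximizing over 3, 12, Brio chooses Large. Subgame-perfect outcome: (S, Large) with payoffs (12, 12).
Now find the simultaneous Nash equilibrium.
Alto's best replies: Small→M; Large→S.
Brio's best replies: S→Small; M→Small; L→Large; XL→Large.
Only (M, Small) has each player best-responding; Nash payoffs (9, 3).
Sequential outcome (S, Large) differs from the Nash profile (M, Small).

no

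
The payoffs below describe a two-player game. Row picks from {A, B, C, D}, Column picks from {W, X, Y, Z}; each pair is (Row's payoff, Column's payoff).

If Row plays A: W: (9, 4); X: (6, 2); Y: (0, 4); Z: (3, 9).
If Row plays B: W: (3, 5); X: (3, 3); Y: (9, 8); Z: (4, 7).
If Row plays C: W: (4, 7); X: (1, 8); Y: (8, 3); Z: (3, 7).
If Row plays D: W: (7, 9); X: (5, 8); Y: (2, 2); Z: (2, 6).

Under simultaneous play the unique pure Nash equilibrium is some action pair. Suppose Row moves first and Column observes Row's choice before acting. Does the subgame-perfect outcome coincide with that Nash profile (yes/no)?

Column best-responds to each possible Row move:
- A: Column compares 4, 2, 4, 9 and picks Z; Row would get 3.
- B: Column compares 5, 3, 8, 7 and picks Y; Row would get 9.
- C: Column compares 7, 8, 3, 7 and picks X; Row would get 1.
- D: Column compares 9, 8, 2, 6 and picks W; Row would get 7.
Among 3, 9, 1, 7, the best is 9 at B. Subgame-perfect outcome: (B, Y) with payoffs (9, 8).
Now find the simultaneous Nash equilibrium.
Row's best replies: W→A; X→A; Y→B; Z→B.
Column's best replies: A→Z; B→Y; C→X; D→W.
Only (B, Y) has each player best-responding; Nash payoffs (9, 8).
Sequential outcome (B, Y) coincides with the Nash profile (B, Y).

yes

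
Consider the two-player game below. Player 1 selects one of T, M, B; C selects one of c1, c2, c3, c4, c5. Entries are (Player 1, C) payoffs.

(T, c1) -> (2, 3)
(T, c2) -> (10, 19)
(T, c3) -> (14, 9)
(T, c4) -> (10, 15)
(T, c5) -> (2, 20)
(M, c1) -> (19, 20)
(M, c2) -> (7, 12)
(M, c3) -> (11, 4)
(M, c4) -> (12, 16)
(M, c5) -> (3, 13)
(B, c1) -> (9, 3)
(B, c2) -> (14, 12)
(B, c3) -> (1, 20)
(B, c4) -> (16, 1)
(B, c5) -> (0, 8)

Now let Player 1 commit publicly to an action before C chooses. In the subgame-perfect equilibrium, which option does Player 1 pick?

M

Solve by backward induction (Player 1 leads).
- T: C compares 3, 19, 9, 15, 20 and picks c5; Player 1 would get 2.
- M: C compares 20, 12, 4, 16, 13 and picks c1; Player 1 would get 19.
- B: C compares 3, 12, 20, 1, 8 and picks c3; Player 1 would get 1.
Player 1's induced payoffs are 2, 19, 1, so Player 1 commits to M. Subgame-perfect outcome: (M, c1) with payoffs (19, 20).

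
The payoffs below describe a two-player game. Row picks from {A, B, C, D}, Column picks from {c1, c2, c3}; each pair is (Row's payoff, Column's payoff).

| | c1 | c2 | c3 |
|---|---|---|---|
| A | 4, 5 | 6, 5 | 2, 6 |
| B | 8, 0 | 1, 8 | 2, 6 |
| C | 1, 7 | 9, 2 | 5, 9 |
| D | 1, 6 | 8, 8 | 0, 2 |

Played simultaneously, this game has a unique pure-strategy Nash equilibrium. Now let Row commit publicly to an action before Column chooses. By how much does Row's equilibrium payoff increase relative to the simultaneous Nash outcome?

3

Work backward from Column's decision.
- A: BR = c3, leader payoff 2.
- B: BR = c2, leader payoff 1.
- C: BR = c3, leader payoff 5.
- D: BR = c2, leader payoff 8.
Among 2, 1, 5, 8, the best is 8 at D. Subgame-perfect outcome: (D, c2) with payoffs (8, 8).
Under simultaneous play:
Row's best replies: c1→B; c2→C; c3→C.
Column's best replies: A→c3; B→c2; C→c3; D→c2.
The unique mutual best reply is (C, c3), giving (5, 9).
Row's commitment gain: 8 − 5 = 3.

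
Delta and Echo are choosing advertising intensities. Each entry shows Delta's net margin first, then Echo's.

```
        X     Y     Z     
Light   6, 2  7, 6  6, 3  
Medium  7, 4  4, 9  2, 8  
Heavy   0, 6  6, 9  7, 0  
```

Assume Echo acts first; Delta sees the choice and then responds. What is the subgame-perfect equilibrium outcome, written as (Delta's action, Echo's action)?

(Light, Y)

Backward induction with Echo moving first.
- X: Delta compares 6, 7, 0 and picks Medium; Echo would get 4.
- Y: Delta compares 7, 4, 6 and picks Light; Echo would get 6.
- Z: Delta compares 6, 2, 7 and picks Heavy; Echo would get 0.
Maximizing over 4, 6, 0, Echo chooses Y. Subgame-perfect outcome: (Light, Y) with payoffs (7, 6).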